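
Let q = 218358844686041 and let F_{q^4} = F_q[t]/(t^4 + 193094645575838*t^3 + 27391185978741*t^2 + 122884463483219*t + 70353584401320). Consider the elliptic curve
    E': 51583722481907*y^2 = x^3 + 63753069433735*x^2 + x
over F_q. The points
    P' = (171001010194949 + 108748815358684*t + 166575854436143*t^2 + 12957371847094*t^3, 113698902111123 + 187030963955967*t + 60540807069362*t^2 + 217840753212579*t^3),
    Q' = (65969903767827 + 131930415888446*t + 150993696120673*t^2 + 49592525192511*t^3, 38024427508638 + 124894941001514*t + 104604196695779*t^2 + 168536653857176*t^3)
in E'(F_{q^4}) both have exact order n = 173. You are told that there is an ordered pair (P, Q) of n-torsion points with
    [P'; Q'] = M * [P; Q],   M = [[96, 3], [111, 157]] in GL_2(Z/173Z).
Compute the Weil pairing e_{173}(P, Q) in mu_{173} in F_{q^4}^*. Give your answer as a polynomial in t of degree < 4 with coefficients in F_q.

Alternating bilinearity on E[173] (values in mu_{173} in F_{218358844686041^4}) gives e(P',Q') = e(P,Q)^det(M).
Inverting 34 mod 173: 56. Thus e_{173}(P,Q) = e(P',Q')^{56}.
(x,y)|->(72499678738632x+119255813279045,72499678738632y) sends E' to y^2=x^3+42555819617086*x+122882359097625.
8-bit Miller (10101101) on E'/F_{218358844686041} with a'=42555819617086, b'=122882359097625: accumulate tangent/chord ratios at Q'+S and P'+S'.
f_P(D_Q)/f_Q(D_P) = 118000242599819 + 118249085398994*t + 179623808214639*t^2 + 132329823331136*t^3.
(118000242599819 + 118249085398994*t + 179623808214639*t^2 + 132329823331136*t^3)^{56} mod (218358844686041,f) = 184138270932778 + 196756282547449*t + 27806331841916*t^2 + 122944600209917*t^3.

184138270932778 + 196756282547449*t + 27806331841916*t^2 + 122944600209917*t^3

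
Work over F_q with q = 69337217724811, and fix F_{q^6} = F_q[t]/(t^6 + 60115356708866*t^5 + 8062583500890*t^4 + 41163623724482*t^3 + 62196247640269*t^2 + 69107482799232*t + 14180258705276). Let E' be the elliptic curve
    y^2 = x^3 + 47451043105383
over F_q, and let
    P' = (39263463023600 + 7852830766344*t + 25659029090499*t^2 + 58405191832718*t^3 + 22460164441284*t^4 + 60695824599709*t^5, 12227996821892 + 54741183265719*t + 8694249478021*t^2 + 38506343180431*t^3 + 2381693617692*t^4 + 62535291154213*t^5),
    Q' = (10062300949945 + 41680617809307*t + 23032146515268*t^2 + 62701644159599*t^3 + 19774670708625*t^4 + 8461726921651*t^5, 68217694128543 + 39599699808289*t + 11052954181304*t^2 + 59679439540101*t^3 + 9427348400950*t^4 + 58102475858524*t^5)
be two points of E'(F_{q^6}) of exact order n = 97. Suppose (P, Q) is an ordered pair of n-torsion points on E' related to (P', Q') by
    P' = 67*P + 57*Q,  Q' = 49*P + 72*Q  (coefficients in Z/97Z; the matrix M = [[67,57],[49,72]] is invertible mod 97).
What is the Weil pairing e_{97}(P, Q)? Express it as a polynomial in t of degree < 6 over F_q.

Since e_{97}(P,P)=e_{97}(Q,Q)=1 and e_{97}(Q,P)=e_{97}(P,Q)^{-1}, expanding e_{97}(67*P + 57*Q,49*P + 72*Q) leaves e(P,Q)^det(M).
67*72 - 57*49 = 2031; reduced mod 97: det = 91, inverse 16.
Miller loop for e_{97} over F_{69337217724811^6}: bits of 97 = 1100001; 6 double steps + 2 add steps, l/v at each.
f_P(D_Q)/f_Q(D_P) = 20978142216219 + 10858263260599*t + 42987430472587*t^2 + 61324241280480*t^3 + 16089679331882*t^4 + 1512244398742*t^5.
Hence e(P,Q) = 42325102064620 + 32384453458772*t + 28116914557589*t^2 + 56089605379144*t^3 + 62694460478388*t^4 + 8166886402162*t^5 in F_{69337217724811^6}^*.

42325102064620 + 32384453458772*t + 28116914557589*t^2 + 56089605379144*t^3 + 62694460478388*t^4 + 8166886402162*t^5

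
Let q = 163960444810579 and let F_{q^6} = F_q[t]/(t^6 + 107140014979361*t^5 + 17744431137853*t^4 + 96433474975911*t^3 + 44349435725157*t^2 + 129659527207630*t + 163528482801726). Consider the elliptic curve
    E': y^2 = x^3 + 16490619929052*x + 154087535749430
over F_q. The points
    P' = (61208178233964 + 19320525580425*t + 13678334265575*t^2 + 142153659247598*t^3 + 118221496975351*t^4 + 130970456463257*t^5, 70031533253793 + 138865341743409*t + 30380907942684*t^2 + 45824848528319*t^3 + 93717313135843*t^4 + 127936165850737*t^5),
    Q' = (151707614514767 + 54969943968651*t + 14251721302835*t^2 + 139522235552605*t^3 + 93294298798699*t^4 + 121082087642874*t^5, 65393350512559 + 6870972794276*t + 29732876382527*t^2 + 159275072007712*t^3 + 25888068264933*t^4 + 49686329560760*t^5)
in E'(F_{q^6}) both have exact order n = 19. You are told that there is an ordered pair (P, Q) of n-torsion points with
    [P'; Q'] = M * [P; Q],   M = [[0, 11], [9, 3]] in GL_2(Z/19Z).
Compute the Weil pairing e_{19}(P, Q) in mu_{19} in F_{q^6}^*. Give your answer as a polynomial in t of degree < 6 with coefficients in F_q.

114496438590387 + 36346899621960*t + 58244846558950*t^2 + 39060268475979*t^3 + 79919899808384*t^4 + 39019563843568*t^5

Under M = [[0,11],[9,3]] in GL_2(Z/19), e_{19}(P',Q') = e_{19}(P,Q)^(0*3-11*9 mod 19).
det(M) mod 19 = 15; its inverse in (Z/19)^* is 14 (check: 15*14 mod 19 = 1).
Run Miller on y^2=x^3+16490619929052*x+154087535749430 over F_{163960444810579}: ladder 10011 (5 bits); e = f_P(D_Q)/f_Q(D_P).
Miller gives e_{19}(P',Q') = 33358031176727 + 143960419989060*t + 140903627379002*t^2 + 120575666636149*t^3 + 52907944000927*t^4 + 35626625607000*t^5 in F_{163960444810579^6}.
e_{19}(P,Q) = (33358031176727 + 143960419989060*t + 140903627379002*t^2 + 120575666636149*t^3 + 52907944000927*t^4 + 35626625607000*t^5)^{14} = 114496438590387 + 36346899621960*t + 58244846558950*t^2 + 39060268475979*t^3 + 79919899808384*t^4 + 39019563843568*t^5.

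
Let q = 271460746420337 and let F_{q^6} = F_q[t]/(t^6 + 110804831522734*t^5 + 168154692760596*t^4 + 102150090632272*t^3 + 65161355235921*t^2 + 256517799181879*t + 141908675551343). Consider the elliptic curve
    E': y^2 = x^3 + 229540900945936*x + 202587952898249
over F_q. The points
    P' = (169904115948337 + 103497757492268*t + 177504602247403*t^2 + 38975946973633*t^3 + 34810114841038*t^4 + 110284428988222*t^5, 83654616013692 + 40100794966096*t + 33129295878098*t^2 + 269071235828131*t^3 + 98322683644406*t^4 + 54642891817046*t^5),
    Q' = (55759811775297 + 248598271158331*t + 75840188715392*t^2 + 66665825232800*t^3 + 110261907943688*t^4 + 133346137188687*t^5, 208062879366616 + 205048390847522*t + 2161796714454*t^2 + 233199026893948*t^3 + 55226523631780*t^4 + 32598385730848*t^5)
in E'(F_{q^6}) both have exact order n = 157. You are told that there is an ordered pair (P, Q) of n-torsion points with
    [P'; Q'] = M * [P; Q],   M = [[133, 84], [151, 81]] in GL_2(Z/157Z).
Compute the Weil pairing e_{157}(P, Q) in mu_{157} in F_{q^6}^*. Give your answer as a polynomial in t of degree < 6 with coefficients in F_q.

256226296907354 + 263200450765216*t + 253563800605036*t^2 + 221608701901819*t^3 + 26789062569375*t^4 + 238125675092979*t^5

Under M = [[133,84],[151,81]] in GL_2(Z/157), e_{157}(P',Q') = e_{157}(P,Q)^(133*81-84*151 mod 157).
det M = 133*81 - 84*151 = -1911 = 130 (mod 157); 130^{-1} = 93 (mod 157).
Miller loop for e_{157} over F_{271460746420337^6}: bits of 157 = 10011101; 7 double steps + 4 add steps, l/v at each.
Result: e(P',Q') = 38355638954186 + 99516100703193*t + 119565776555935*t^2 + 183962283036989*t^3 + 17280547807793*t^4 + 204511278977633*t^5.
Thus e_{157}(P,Q) = 256226296907354 + 263200450765216*t + 253563800605036*t^2 + 221608701901819*t^3 + 26789062569375*t^4 + 238125675092979*t^5.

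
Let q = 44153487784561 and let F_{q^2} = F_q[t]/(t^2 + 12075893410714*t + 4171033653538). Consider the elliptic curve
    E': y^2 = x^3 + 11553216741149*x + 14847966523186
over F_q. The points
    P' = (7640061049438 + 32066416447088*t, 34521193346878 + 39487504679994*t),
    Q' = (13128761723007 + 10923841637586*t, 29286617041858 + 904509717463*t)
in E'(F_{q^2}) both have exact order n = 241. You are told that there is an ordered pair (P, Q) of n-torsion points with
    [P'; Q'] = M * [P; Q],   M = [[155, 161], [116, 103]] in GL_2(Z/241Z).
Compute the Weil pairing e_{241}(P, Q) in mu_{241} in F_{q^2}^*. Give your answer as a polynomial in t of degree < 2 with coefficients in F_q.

20554416369330 + 37785166283304*t

Alternating bilinearity on E[241] (values in mu_{241} in F_{44153487784561^2}) gives e(P',Q') = e(P,Q)^det(M).
155*103 - 161*116 = -2711; reduced mod 241: det = 181, inverse 4.
Double-and-add over 11110001: 8-1 doublings, 5-1 additions; each step l_{T,T}/v_{2T} or l_{T,P'}/v at Q'+S for random S.
Result: e(P',Q') = 39999503106780 + 22811542707242*t.
e_{241}(P,Q) = (39999503106780 + 22811542707242*t)^{4} = 20554416369330 + 37785166283304*t.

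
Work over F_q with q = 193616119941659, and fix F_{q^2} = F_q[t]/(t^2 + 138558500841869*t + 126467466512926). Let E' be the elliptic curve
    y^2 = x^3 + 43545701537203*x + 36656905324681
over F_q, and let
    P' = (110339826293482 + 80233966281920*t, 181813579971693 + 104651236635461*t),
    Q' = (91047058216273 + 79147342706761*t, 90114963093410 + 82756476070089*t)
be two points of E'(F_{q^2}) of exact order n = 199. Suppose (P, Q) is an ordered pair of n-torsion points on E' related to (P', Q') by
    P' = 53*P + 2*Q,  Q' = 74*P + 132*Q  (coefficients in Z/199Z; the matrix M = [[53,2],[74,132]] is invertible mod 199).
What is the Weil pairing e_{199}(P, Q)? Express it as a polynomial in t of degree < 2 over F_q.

74134505411927 + 24159906362633*t

e_{199}(aP+bQ,cP+dQ) = e_{199}(P,Q)^(ad-bc); with (a,b,c,d)=(53,2,74,132) this gives the det-199 law.
Hence e(P,Q) = e(P',Q')^{17} where 17 = 82^{-1} mod 199.
8-bit Miller (11000111) on E'/F_{193616119941659} with a'=43545701537203, b'=36656905324681: accumulate tangent/chord ratios at Q'+S and P'+S'.
Result: e(P',Q') = 55741281390995 + 163286471381353*t.
Raise to 17: e(P,Q) = 74134505411927 + 24159906362633*t in mu_{199}.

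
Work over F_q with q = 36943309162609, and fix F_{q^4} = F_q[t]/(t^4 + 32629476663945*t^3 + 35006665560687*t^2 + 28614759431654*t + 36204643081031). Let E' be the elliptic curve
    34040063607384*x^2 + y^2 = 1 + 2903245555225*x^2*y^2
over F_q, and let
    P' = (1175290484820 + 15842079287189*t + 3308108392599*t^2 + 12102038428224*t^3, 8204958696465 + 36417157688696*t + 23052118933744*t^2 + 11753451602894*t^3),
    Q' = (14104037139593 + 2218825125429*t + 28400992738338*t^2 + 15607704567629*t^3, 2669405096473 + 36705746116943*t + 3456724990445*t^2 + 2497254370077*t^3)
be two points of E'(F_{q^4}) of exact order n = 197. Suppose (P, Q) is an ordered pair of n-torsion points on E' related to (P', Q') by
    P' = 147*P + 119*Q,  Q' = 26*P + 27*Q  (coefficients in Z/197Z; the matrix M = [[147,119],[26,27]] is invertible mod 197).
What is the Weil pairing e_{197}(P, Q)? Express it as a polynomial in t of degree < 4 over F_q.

12857195018258 + 28294085155193*t + 26175585959661*t^2 + 4334701844433*t^3

Alternating bilinearity on E[197] (values in mu_{197} in F_{36943309162609^4}) gives e(P',Q') = e(P,Q)^det(M).
147*27 - 119*26 = 875; reduced mod 197: det = 87, inverse 77.
Edwards->Montgomery: u=(1+y)/(1-y), v=u/x -> 16262742761960v^2=u^3+u; then x_W=17020031803692u: y^2=x^3+17869437679807*x.
n = 197 = (11000101)_2 (8 bits, wt 4); accumulate f_{197,P'}(Q'+S)/f_{197,P'}(S) along the 7-step ladder.
Result: e(P',Q') = 516658470222 + 14740671855981*t + 16524152151652*t^2 + 25373002992607*t^3.
Finally e_{197}(P,Q) = 12857195018258 + 28294085155193*t + 26175585959661*t^2 + 4334701844433*t^3.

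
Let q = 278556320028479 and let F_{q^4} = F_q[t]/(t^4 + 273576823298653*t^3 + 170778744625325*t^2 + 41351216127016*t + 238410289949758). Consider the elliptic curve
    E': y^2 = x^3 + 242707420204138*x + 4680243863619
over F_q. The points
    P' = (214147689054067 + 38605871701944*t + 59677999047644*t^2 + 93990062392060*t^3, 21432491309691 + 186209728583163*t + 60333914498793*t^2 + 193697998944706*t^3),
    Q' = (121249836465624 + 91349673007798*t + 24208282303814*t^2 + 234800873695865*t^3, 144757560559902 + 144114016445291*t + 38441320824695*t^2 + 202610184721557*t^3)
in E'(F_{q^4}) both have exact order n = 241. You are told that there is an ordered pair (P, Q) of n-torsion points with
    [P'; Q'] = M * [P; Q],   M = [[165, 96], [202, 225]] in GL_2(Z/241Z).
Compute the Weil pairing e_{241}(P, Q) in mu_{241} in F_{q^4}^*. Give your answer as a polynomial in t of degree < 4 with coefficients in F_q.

Under M = [[165,96],[202,225]] in GL_2(Z/241), e_{241}(P',Q') = e_{241}(P,Q)^(165*225-96*202 mod 241).
det M = 165*225 - 96*202 = 17733 = 140 (mod 241); 140^{-1} = 136 (mod 241).
Build f_{241,P'} and f_{241,Q'} via the 8-bit ladder of 241=11110001_2; evaluate at shifted divisors; quotient in F_{278556320028479^4}.
The quotient is 178240473893153 + 168356586941412*t + 134839169101946*t^2 + 257194179000884*t^3.
e_{241}(P,Q) = (178240473893153 + 168356586941412*t + 134839169101946*t^2 + 257194179000884*t^3)^{136} = 261668164548247 + 127815420395660*t + 236691918771164*t^2 + 68070509978681*t^3.

261668164548247 + 127815420395660*t + 236691918771164*t^2 + 68070509978681*t^3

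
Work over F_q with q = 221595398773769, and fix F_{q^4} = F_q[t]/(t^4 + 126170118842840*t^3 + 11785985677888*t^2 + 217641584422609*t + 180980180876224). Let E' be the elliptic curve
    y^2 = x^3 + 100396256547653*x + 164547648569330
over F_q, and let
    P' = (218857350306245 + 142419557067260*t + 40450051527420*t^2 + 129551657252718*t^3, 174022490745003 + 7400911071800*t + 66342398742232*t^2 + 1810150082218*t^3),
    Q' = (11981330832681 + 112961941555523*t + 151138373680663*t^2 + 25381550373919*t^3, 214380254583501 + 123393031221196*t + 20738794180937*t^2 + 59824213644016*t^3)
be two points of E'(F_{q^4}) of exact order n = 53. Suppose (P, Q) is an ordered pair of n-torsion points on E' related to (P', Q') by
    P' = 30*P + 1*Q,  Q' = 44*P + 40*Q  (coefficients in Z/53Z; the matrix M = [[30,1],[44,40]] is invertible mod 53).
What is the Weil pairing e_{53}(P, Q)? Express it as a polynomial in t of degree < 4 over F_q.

Alternating bilinearity on E[53] (values in mu_{53} in F_{221595398773769^4}) gives e(P',Q') = e(P,Q)^det(M).
30*40 - 1*44 = 1156; reduced mod 53: det = 43, inverse 37.
6-bit Miller (110101) on E'/F_{221595398773769} with a'=100396256547653, b'=164547648569330: accumulate tangent/chord ratios at Q'+S and P'+S'.
e_{53}(P',Q') = 63164973590427 + 14248450568520*t + 129158494335178*t^2 + 14036701664338*t^3.
e_{53}(P,Q) = (63164973590427 + 14248450568520*t + 129158494335178*t^2 + 14036701664338*t^3)^{37} = 40528636320847 + 29970362478809*t + 198861685085079*t^2 + 208444386895431*t^3.

40528636320847 + 29970362478809*t + 198861685085079*t^2 + 208444386895431*t^3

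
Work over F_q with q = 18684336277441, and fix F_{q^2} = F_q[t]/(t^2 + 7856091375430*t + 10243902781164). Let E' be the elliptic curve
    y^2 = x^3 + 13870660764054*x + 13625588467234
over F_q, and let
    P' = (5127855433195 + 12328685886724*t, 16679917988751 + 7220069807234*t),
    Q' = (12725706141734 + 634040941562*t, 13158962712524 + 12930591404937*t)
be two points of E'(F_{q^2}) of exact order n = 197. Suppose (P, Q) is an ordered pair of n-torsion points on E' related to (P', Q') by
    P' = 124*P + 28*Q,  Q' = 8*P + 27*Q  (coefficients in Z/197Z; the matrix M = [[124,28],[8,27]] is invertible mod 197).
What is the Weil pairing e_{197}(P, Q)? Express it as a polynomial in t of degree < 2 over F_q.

Under M = [[124,28],[8,27]] in GL_2(Z/197), e_{197}(P',Q') = e_{197}(P,Q)^(124*27-28*8 mod 197).
124*27 - 28*8 = 3124; reduced mod 197: det = 169, inverse 7.
Miller loop for e_{197} over F_{18684336277441^2}: bits of 197 = 11000101; 7 double steps + 3 add steps, l/v at each.
Result: e(P',Q') = 18277150674112 + 8234020317358*t.
e_{197}(P,Q) = (18277150674112 + 8234020317358*t)^{7} = 16644326523676 + 8139952899161*t.

16644326523676 + 8139952899161*t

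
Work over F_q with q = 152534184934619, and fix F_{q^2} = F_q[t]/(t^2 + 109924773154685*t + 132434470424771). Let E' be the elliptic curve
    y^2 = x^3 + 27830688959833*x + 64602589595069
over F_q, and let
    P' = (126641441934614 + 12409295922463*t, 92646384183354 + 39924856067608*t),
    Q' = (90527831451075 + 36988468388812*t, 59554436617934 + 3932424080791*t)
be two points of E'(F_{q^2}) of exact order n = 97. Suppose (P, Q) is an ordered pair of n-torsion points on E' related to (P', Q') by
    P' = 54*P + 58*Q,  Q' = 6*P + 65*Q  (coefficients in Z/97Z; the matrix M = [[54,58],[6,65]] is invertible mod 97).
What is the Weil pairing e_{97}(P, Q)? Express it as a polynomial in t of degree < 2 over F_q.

Alternating bilinearity on E[97] (values in mu_{97} in F_{152534184934619^2}) gives e(P',Q') = e(P,Q)^det(M).
Inverting 58 mod 97: 92. Thus e_{97}(P,Q) = e(P',Q')^{92}.
Run Miller on y^2=x^3+27830688959833*x+64602589595069 over F_{152534184934619}: ladder 1100001 (7 bits); e = f_P(D_Q)/f_Q(D_P).
f_P(D_Q)/f_Q(D_P) = 89787893984681 + 59769176857082*t.
Hence e(P,Q) = 137327866909239 + 92589275499785*t in F_{152534184934619^2}^*.

137327866909239 + 92589275499785*t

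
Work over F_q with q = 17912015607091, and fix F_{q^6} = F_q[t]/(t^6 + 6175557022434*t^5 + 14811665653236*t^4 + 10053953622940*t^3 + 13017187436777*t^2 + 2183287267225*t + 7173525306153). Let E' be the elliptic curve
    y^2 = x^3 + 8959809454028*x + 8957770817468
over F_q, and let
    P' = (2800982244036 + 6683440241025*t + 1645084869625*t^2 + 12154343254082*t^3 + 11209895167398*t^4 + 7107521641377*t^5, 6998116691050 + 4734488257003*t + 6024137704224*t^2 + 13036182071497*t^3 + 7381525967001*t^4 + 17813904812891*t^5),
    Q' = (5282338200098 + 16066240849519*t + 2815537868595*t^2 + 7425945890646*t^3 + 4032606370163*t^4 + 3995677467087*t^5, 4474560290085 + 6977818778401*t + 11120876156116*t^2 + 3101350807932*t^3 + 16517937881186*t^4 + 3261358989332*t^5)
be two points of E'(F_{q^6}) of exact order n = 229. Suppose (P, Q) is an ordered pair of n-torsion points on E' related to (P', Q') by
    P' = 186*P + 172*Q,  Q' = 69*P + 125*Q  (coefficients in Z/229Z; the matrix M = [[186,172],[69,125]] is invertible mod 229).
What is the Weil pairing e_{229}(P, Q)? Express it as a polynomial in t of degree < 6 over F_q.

Under M = [[186,172],[69,125]] in GL_2(Z/229), e_{229}(P',Q') = e_{229}(P,Q)^(186*125-172*69 mod 229).
det(M) mod 229 = 161; its inverse in (Z/229)^* is 165 (check: 161*165 mod 229 = 1).
Miller loop for e_{229} over F_{17912015607091^6}: bits of 229 = 11100101; 7 double steps + 4 add steps, l/v at each.
Result: e(P',Q') = 4647800322583 + 10124875760692*t + 8913376142863*t^2 + 12846805865565*t^3 + 5096412218690*t^4 + 2527642507997*t^5.
Thus e_{229}(P,Q) = 13365815862865 + 7700270880501*t + 4781823957922*t^2 + 9801782404333*t^3 + 1488145053674*t^4 + 5763471825304*t^5.

13365815862865 + 7700270880501*t + 4781823957922*t^2 + 9801782404333*t^3 + 1488145053674*t^4 + 5763471825304*t^5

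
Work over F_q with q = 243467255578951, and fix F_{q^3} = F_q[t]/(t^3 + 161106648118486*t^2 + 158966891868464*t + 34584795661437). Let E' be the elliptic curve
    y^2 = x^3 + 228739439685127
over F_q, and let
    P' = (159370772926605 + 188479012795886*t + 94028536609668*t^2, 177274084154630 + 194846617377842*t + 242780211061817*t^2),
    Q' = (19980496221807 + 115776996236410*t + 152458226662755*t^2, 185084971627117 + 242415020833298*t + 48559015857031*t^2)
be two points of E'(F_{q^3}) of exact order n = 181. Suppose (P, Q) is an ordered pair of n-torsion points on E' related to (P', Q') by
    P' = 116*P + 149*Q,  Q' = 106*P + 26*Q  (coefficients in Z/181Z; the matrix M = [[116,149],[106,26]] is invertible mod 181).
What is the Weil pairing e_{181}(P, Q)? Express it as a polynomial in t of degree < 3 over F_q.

81764259486022 + 64683153882006*t + 223659714363090*t^2

e_{181}(aP+bQ,cP+dQ) = e_{181}(P,Q)^(ad-bc); with (a,b,c,d)=(116,149,106,26) this gives the det-181 law.
det M = 116*26 - 149*106 = -12778 = 73 (mod 181); 73^{-1} = 62 (mod 181).
8-bit Miller (10110101) on E'/F_{243467255578951} with a'=0, b'=228739439685127: accumulate tangent/chord ratios at Q'+S and P'+S'.
So e_{181}(P',Q') = 130884819759988 + 198099243250987*t + 48678556282994*t^2.
Thus e_{181}(P,Q) = 81764259486022 + 64683153882006*t + 223659714363090*t^2.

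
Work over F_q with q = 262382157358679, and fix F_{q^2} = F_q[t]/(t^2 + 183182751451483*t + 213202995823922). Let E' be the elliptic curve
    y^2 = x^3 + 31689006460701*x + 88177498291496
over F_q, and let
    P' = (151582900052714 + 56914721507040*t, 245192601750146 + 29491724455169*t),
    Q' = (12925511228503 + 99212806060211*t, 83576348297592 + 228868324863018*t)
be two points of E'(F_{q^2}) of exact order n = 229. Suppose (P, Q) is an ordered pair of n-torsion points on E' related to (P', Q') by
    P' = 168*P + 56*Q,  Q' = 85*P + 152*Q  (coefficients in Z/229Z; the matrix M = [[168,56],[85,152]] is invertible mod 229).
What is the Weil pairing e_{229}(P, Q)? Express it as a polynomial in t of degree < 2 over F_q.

Since e_{229}(P,P)=e_{229}(Q,Q)=1 and e_{229}(Q,P)=e_{229}(P,Q)^{-1}, expanding e_{229}(168*P + 56*Q,85*P + 152*Q) leaves e(P,Q)^det(M).
So e_{229}(P,Q) = e_{229}(P',Q')^{189}, since 166*189 = 1 mod 229.
Double-and-add over 11100101: 8-1 doublings, 5-1 additions; each step l_{T,T}/v_{2T} or l_{T,P'}/v at Q'+S for random S.
So e_{229}(P',Q') = 122479744694563 + 164688383284021*t.
Finally e_{229}(P,Q) = 154598587880814 + 259390326057722*t.

154598587880814 + 259390326057722*t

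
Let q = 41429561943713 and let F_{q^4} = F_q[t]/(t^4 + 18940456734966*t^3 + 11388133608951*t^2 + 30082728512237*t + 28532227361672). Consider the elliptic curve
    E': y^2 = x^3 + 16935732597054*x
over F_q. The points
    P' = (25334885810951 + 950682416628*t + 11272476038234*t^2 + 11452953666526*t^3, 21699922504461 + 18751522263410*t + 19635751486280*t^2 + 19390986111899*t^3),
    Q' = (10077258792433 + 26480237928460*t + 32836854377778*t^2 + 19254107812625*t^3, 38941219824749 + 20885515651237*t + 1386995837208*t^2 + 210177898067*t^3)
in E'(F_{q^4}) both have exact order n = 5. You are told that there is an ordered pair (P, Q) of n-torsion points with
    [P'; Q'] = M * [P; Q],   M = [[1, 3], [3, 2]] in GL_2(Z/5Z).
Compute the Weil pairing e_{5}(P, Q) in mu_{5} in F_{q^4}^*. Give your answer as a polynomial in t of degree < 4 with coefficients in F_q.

Alternating bilinearity on E[5] (values in mu_{5} in F_{41429561943713^4}) gives e(P',Q') = e(P,Q)^det(M).
det(M) mod 5 = 3; its inverse in (Z/5)^* is 2 (check: 3*2 mod 5 = 1).
Double-and-add over 101: 3-1 doublings, 2-1 additions; each step l_{T,T}/v_{2T} or l_{T,P'}/v at Q'+S for random S.
Result: e(P',Q') = 22668791729309 + 9612818911172*t + 23634049893978*t^2 + 17025482068830*t^3.
e_{5}(P,Q) = (22668791729309 + 9612818911172*t + 23634049893978*t^2 + 17025482068830*t^3)^{2} = 19677320336580 + 7134533704917*t + 3403423291541*t^2 + 27571116148125*t^3.

19677320336580 + 7134533704917*t + 3403423291541*t^2 + 27571116148125*t^3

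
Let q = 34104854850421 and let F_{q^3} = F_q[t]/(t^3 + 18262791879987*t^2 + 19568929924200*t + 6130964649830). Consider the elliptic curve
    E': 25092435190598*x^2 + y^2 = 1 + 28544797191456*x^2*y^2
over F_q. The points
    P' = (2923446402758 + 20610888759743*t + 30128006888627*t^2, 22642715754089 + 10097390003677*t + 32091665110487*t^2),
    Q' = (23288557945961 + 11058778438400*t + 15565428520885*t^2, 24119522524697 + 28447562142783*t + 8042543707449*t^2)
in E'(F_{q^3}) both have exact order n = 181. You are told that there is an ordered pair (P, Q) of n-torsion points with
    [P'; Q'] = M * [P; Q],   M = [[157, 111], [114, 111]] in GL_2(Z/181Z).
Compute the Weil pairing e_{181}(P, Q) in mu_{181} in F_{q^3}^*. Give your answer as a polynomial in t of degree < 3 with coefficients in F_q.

e_{181}(aP+bQ,cP+dQ) = e_{181}(P,Q)^(ad-bc); with (a,b,c,d)=(157,111,114,111) this gives the det-181 law.
Hence e(P,Q) = e(P',Q')^{154} where 154 = 67^{-1} mod 181.
Edwards a_E,d_E -> Montgomery A=32276284153854,B=17733082979112 -> Weierstrass 0,16156070456306 via alpha=31676108630623,beta=16189336924996.
Run Miller on y^2=x^3+16156070456306 over F_{34104854850421}: ladder 10110101 (8 bits); e = f_P(D_Q)/f_Q(D_P).
Result: e(P',Q') = 14465927858391 + 8395431970677*t + 32079983656885*t^2.
Raise to 154: e(P,Q) = 28229479814247 + 4845434763976*t + 5875885356039*t^2 in mu_{181}.

28229479814247 + 4845434763976*t + 5875885356039*t^2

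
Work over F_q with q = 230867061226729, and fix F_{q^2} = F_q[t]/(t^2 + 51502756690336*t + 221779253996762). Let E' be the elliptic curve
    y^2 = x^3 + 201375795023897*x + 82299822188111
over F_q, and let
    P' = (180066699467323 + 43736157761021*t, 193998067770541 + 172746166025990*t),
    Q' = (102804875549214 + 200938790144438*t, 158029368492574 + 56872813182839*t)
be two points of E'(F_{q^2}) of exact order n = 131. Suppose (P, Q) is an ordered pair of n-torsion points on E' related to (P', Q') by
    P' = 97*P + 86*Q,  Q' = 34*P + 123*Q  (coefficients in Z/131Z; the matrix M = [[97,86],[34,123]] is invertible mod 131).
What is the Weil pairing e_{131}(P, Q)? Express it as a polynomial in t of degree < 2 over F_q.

217626485310005 + 17466748114363*t

The 131-Weil pairing on E[131] over F_{230867061226729} is alternating-bilinear: e_{131}(P',Q') = e_{131}(P,Q)^det(M).
97*123 - 86*34 = 9007; reduced mod 131: det = 99, inverse 45.
Miller loop for e_{131} over F_{230867061226729^2}: bits of 131 = 10000011; 7 double steps + 2 add steps, l/v at each.
f_P(D_Q)/f_Q(D_P) = 59149164064591 + 19394916809113*t.
(59149164064591 + 19394916809113*t)^{45} mod (230867061226729,f) = 217626485310005 + 17466748114363*t.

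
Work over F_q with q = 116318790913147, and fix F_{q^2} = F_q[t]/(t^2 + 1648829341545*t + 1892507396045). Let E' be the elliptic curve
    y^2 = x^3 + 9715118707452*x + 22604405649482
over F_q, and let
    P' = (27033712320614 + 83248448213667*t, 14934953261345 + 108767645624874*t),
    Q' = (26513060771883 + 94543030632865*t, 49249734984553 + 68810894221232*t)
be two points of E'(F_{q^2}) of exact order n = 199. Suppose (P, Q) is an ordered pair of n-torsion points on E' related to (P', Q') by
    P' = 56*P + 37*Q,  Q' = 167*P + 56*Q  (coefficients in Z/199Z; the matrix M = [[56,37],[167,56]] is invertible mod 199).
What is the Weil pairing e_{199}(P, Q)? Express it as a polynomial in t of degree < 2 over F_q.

Under M = [[56,37],[167,56]] in GL_2(Z/199), e_{199}(P',Q') = e_{199}(P,Q)^(56*56-37*167 mod 199).
Inverting 141 mod 199: 24. Thus e_{199}(P,Q) = e(P',Q')^{24}.
n = 199 = (11000111)_2 (8 bits, wt 5); accumulate f_{199,P'}(Q'+S)/f_{199,P'}(S) along the 7-step ladder.
f_P(D_Q)/f_Q(D_P) = 94971874167330 + 4120671090355*t.
(94971874167330 + 4120671090355*t)^{24} mod (116318790913147,f) = 82818130065299 + 40906824128558*t.

82818130065299 + 40906824128558*t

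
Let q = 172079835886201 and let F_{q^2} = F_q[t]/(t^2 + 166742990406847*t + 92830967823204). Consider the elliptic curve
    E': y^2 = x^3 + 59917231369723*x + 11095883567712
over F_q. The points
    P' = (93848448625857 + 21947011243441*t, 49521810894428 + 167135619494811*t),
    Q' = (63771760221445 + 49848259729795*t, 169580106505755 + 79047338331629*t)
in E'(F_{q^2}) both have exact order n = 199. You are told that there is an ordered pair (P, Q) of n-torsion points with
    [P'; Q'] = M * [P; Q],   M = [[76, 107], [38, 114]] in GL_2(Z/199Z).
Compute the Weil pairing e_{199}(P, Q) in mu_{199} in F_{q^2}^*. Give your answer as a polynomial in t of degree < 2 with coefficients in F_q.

142511604931613 + 44157383433810*t

Alternating bilinearity on E[199] (values in mu_{199} in F_{172079835886201^2}) gives e(P',Q') = e(P,Q)^det(M).
Hence e(P,Q) = e(P',Q')^{19} where 19 = 21^{-1} mod 199.
Double-and-add over 11000111: 8-1 doublings, 5-1 additions; each step l_{T,T}/v_{2T} or l_{T,P'}/v at Q'+S for random S.
The quotient is 132644092763283 + 58508057507478*t.
Finally e_{199}(P,Q) = 142511604931613 + 44157383433810*t.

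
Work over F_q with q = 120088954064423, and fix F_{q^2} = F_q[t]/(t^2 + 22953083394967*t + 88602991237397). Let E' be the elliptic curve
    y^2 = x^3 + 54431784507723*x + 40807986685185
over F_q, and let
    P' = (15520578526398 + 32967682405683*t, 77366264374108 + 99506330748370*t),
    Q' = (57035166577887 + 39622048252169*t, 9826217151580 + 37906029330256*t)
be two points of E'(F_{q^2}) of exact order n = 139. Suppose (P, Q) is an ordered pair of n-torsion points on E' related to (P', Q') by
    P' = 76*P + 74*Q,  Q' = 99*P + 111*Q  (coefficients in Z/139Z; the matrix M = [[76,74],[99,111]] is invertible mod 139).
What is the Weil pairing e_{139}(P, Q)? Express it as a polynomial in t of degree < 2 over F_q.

Alternating bilinearity on E[139] (values in mu_{139} in F_{120088954064423^2}) gives e(P',Q') = e(P,Q)^det(M).
det(M) mod 139 = 137; its inverse in (Z/139)^* is 69 (check: 137*69 mod 139 = 1).
Run Miller on y^2=x^3+54431784507723*x+40807986685185 over F_{120088954064423}: ladder 10001011 (8 bits); e = f_P(D_Q)/f_Q(D_P).
Miller gives e_{139}(P',Q') = 10936110049513 + 4148127717731*t in F_{120088954064423^2}.
Raise to 69: e(P,Q) = 55537836545970 + 464041186896*t in mu_{139}.

55537836545970 + 464041186896*t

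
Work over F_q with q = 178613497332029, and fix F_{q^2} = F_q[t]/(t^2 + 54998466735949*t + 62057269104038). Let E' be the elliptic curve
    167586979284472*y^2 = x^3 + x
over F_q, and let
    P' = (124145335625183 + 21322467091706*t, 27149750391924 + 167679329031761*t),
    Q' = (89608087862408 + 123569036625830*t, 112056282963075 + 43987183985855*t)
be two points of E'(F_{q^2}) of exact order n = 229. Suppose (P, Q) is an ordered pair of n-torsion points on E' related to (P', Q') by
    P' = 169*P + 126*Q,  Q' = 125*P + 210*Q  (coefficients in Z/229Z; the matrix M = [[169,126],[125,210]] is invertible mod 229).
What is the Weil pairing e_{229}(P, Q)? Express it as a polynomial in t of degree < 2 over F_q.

Under M = [[169,126],[125,210]] in GL_2(Z/229), e_{229}(P',Q') = e_{229}(P,Q)^(169*210-126*125 mod 229).
det M = 169*210 - 126*125 = 19740 = 46 (mod 229); 46^{-1} = 5 (mod 229).
Set x_W=51185314634387*u, y_W=51185314634387*v; then E': y_W^2=x_W^3+123570011319456*x_W.
Run Miller on y^2=x^3+123570011319456*x over F_{178613497332029}: ladder 11100101 (8 bits); e = f_P(D_Q)/f_Q(D_P).
Result: e(P',Q') = 170646313746775 + 176288599560406*t.
e_{229}(P,Q) = (170646313746775 + 176288599560406*t)^{5} = 81217231364324 + 127025421401572*t.

81217231364324 + 127025421401572*t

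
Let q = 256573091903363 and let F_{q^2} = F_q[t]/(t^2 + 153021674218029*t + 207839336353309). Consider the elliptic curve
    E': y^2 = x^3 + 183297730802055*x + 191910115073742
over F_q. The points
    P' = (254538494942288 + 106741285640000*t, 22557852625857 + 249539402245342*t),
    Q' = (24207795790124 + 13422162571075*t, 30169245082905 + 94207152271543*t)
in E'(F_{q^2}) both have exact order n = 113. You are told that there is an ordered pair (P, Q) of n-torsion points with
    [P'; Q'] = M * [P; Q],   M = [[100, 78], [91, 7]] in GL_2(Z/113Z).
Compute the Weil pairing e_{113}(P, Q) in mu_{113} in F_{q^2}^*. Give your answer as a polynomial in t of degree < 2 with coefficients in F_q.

Since e_{113}(P,P)=e_{113}(Q,Q)=1 and e_{113}(Q,P)=e_{113}(P,Q)^{-1}, expanding e_{113}(100*P + 78*Q,91*P + 7*Q) leaves e(P,Q)^det(M).
det(M) mod 113 = 43; its inverse in (Z/113)^* is 92 (check: 43*92 mod 113 = 1).
Run Miller on y^2=x^3+183297730802055*x+191910115073742 over F_{256573091903363}: ladder 1110001 (7 bits); e = f_P(D_Q)/f_Q(D_P).
So e_{113}(P',Q') = 157179208690377 + 112021349910604*t.
Finally e_{113}(P,Q) = 138557630833959 + 68833857838981*t.

138557630833959 + 68833857838981*t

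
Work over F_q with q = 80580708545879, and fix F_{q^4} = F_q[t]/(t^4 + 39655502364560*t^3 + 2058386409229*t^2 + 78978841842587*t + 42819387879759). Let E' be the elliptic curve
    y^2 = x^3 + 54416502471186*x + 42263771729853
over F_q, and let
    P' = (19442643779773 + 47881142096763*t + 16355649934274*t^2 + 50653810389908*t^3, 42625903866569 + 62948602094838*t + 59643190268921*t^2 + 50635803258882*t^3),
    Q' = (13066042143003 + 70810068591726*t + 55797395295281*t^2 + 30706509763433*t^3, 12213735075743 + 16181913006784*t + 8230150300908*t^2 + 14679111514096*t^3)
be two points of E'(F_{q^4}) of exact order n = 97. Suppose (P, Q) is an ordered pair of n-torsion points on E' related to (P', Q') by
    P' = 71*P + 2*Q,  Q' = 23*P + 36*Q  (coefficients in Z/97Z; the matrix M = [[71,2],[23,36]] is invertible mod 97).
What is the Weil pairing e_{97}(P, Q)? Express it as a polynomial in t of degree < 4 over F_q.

e_{97}(aP+bQ,cP+dQ) = e_{97}(P,Q)^(ad-bc); with (a,b,c,d)=(71,2,23,36) this gives the det-97 law.
71*36 - 2*23 = 2510; reduced mod 97: det = 85, inverse 8.
Double-and-add over 1100001: 7-1 doublings, 3-1 additions; each step l_{T,T}/v_{2T} or l_{T,P'}/v at Q'+S for random S.
e_{97}(P',Q') = 12864952036681 + 29738807230808*t + 13765605367534*t^2 + 49193041587802*t^3.
(12864952036681 + 29738807230808*t + 13765605367534*t^2 + 49193041587802*t^3)^{8} mod (80580708545879,f) = 48665570787300 + 14065447932327*t + 48462204683970*t^2 + 75915789611622*t^3.

48665570787300 + 14065447932327*t + 48462204683970*t^2 + 75915789611622*t^3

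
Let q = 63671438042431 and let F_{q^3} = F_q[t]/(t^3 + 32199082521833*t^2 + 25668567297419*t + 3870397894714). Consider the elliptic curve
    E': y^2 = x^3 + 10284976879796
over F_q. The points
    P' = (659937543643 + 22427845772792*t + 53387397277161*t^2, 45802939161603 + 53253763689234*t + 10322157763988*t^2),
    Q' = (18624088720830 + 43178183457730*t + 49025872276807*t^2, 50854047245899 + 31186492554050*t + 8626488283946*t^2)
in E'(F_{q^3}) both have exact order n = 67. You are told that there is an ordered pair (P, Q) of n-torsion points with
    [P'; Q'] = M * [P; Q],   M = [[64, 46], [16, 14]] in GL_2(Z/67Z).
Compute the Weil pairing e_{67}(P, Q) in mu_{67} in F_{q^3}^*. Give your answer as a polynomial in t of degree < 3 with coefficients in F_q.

338284499429 + 46300554532148*t + 7270349409414*t^2

Under M = [[64,46],[16,14]] in GL_2(Z/67), e_{67}(P',Q') = e_{67}(P,Q)^(64*14-46*16 mod 67).
64*14 - 46*16 = 160; reduced mod 67: det = 26, inverse 49.
Miller loop for e_{67} over F_{63671438042431^3}: bits of 67 = 1000011; 6 double steps + 2 add steps, l/v at each.
So e_{67}(P',Q') = 58924561427149 + 63312689454727*t + 11760389030819*t^2.
(58924561427149 + 63312689454727*t + 11760389030819*t^2)^{49} mod (63671438042431,f) = 338284499429 + 46300554532148*t + 7270349409414*t^2.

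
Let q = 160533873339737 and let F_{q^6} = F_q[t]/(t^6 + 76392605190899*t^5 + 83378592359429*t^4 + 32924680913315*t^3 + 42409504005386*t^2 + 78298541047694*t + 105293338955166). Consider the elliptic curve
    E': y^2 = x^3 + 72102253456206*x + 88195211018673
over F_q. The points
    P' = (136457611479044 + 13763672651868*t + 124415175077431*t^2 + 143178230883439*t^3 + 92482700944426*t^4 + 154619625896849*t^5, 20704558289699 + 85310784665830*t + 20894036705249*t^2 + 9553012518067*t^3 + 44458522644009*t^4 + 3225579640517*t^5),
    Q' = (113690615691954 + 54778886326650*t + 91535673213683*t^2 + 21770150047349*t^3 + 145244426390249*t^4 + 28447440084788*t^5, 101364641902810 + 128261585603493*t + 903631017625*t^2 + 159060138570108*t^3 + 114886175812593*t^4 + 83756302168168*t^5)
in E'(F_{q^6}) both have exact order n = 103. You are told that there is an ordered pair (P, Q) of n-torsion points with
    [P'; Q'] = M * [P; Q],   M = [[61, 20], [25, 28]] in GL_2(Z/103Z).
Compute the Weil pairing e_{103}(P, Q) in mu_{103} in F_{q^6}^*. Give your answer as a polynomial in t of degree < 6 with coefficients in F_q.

The 103-Weil pairing on E[103] over F_{160533873339737} is alternating-bilinear: e_{103}(P',Q') = e_{103}(P,Q)^det(M).
61*28 - 20*25 = 1208; reduced mod 103: det = 75, inverse 11.
Miller loop for e_{103} over F_{160533873339737^6}: bits of 103 = 1100111; 6 double steps + 4 add steps, l/v at each.
e_{103}(P',Q') = 26456533799103 + 152127705514569*t + 72860004207668*t^2 + 62433416296750*t^3 + 85302197130228*t^4 + 82434581366990*t^5.
(26456533799103 + 152127705514569*t + 72860004207668*t^2 + 62433416296750*t^3 + 85302197130228*t^4 + 82434581366990*t^5)^{11} mod (160533873339737,f) = 131196691210368 + 73097917447071*t + 159346562720677*t^2 + 82252056722360*t^3 + 19720952352823*t^4 + 35569592647963*t^5.

131196691210368 + 73097917447071*t + 159346562720677*t^2 + 82252056722360*t^3 + 19720952352823*t^4 + 35569592647963*t^5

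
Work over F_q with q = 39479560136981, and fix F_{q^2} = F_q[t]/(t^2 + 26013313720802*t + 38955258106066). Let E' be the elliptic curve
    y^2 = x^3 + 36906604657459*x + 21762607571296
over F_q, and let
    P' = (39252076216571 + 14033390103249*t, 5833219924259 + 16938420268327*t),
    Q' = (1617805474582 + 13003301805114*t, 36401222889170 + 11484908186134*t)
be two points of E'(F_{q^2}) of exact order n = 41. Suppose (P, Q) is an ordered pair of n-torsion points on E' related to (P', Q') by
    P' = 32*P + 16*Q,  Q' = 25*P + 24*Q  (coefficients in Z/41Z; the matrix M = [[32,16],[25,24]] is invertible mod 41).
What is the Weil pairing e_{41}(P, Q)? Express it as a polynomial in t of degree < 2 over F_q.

7916064203990 + 17898411090630*t

e_{41}(aP+bQ,cP+dQ) = e_{41}(P,Q)^(ad-bc); with (a,b,c,d)=(32,16,25,24) this gives the det-41 law.
Hence e(P,Q) = e(P',Q')^{40} where 40 = 40^{-1} mod 41.
Miller loop for e_{41} over F_{39479560136981^2}: bits of 41 = 101001; 5 double steps + 2 add steps, l/v at each.
The quotient is 15819192603840 + 21581149046351*t.
e_{41}(P,Q) = (15819192603840 + 21581149046351*t)^{40} = 7916064203990 + 17898411090630*t.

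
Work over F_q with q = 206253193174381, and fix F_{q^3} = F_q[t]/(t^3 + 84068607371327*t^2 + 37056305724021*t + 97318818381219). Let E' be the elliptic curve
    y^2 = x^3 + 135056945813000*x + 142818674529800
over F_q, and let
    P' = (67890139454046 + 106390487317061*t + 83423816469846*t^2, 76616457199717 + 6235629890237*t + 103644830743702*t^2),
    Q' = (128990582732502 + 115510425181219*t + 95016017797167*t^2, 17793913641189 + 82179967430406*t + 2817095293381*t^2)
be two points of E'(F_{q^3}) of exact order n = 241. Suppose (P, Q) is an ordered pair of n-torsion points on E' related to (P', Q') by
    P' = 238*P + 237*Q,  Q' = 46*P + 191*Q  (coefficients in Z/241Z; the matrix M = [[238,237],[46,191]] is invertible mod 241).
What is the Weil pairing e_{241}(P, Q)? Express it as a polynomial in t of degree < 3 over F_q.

60490292030274 + 111226965164749*t + 20476142851857*t^2

e_{241} is bilinear + alternating on E[241], so e_{241}(238*P + 237*Q, 46*P + 191*Q) = e_{241}(P,Q)^(238*191-237*46).
det(M) mod 241 = 93; its inverse in (Z/241)^* is 184 (check: 93*184 mod 241 = 1).
Miller loop for e_{241} over F_{206253193174381^3}: bits of 241 = 11110001; 7 double steps + 4 add steps, l/v at each.
Result: e(P',Q') = 137174658711609 + 140011590492707*t + 538987916664*t^2.
(137174658711609 + 140011590492707*t + 538987916664*t^2)^{184} mod (206253193174381,f) = 60490292030274 + 111226965164749*t + 20476142851857*t^2.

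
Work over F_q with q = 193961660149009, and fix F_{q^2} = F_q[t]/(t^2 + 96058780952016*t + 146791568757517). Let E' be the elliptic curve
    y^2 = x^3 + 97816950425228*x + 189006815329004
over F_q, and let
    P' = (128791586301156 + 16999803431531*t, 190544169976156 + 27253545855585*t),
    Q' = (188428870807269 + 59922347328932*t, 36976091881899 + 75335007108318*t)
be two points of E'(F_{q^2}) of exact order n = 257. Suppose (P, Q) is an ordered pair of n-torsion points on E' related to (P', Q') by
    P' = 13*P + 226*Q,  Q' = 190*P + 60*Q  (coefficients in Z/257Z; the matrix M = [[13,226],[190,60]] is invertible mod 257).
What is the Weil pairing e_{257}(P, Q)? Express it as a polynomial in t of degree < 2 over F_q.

e_{257} is bilinear + alternating on E[257], so e_{257}(13*P + 226*Q, 190*P + 60*Q) = e_{257}(P,Q)^(13*60-226*190).
13*60 - 226*190 = -42160; reduced mod 257: det = 245, inverse 107.
Double-and-add over 100000001: 9-1 doublings, 2-1 additions; each step l_{T,T}/v_{2T} or l_{T,P'}/v at Q'+S for random S.
f_P(D_Q)/f_Q(D_P) = 20048546148280 + 14635460928631*t.
Raise to 107: e(P,Q) = 191665224359055 + 135162396956051*t in mu_{257}.

191665224359055 + 135162396956051*t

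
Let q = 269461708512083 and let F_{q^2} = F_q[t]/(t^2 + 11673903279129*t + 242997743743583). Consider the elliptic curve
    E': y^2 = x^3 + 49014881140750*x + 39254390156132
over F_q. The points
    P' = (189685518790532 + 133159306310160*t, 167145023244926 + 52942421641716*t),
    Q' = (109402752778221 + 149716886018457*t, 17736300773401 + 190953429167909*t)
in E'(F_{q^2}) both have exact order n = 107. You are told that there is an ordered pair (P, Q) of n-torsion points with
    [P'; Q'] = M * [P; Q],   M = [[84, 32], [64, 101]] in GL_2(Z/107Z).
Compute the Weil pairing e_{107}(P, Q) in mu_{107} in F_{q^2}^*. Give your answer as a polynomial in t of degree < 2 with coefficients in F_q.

e_{107}(aP+bQ,cP+dQ) = e_{107}(P,Q)^(ad-bc); with (a,b,c,d)=(84,32,64,101) this gives the det-107 law.
So e_{107}(P,Q) = e_{107}(P',Q')^{87}, since 16*87 = 1 mod 107.
Build f_{107,P'} and f_{107,Q'} via the 7-bit ladder of 107=1101011_2; evaluate at shifted divisors; quotient in F_{269461708512083^2}.
Miller gives e_{107}(P',Q') = 3663301924556 + 237003398760319*t in F_{269461708512083^2}.
Raise to 87: e(P,Q) = 37390758516039 + 36340305361931*t in mu_{107}.

37390758516039 + 36340305361931*t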